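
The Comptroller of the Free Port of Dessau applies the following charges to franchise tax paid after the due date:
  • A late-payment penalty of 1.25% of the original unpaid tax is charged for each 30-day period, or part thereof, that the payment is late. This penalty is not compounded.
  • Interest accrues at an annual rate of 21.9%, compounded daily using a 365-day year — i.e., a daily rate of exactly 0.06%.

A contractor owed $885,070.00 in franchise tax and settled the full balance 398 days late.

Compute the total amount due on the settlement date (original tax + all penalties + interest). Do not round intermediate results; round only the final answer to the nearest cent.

$1,278,601.90

Penalty periods: ⌈398/30⌉ = 14; penalty = 14 × 1.25% × $885,070.00 = $154,887.25
Interest: $885,070.00 × ((1 + 0.0006)^398 − 1) = $885,070.00 × 0.26963364… = $238,644.6483…
Total = $885,070.00 + $154,887.2500 + $238,644.6483… = $1,278,601.90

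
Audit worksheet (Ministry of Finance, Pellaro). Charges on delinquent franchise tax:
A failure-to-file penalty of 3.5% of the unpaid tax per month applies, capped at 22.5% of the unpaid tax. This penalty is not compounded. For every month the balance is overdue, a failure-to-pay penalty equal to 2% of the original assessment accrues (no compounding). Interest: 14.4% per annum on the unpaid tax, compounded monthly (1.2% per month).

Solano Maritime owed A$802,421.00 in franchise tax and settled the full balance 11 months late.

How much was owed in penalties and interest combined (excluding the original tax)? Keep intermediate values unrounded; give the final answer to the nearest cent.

Failure-to-file: 11 × 3.5% × A$802,421.00 = A$308,932.09…, capped at 22.5% × A$802,421.00 = A$180,544.73…
Failure-to-pay penalty: 11 × 2% × A$802,421.00 = A$176,532.62
Interest: A$802,421.00 × ((1 + 0.012)^11 − 1) = A$802,421.00 × 0.1402121… = A$112,509.1168…
Penalties + interest = A$357,077.3450 + A$112,509.1168… = A$469,586.46

A$469,586.46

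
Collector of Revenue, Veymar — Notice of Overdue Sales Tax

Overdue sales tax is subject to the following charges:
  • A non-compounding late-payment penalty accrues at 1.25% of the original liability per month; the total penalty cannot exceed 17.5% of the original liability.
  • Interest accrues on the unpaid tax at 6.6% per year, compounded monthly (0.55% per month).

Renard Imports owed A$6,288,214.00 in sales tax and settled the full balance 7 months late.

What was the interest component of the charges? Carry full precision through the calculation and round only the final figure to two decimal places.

A$246,127.65

Interest: A$6,288,214.00 × ((1 + 0.0055)^7 − 1) = A$6,288,214.00 × 0.0391411… = A$246,127.6461…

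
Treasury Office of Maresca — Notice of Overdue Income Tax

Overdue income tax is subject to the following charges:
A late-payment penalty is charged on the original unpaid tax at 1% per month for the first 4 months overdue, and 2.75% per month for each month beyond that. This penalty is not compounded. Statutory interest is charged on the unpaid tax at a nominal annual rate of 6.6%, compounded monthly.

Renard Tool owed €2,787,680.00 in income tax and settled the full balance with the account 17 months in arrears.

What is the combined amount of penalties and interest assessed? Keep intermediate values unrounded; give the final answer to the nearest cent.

€1,380,540.94

Penalty, months 1–4: 4 × 1% × €2,787,680.00 = €111,507.20
Penalty, months 5–17: 13 × 2.75% × €2,787,680.00 = €996,595.60
Interest (6.6%/yr ÷ 12 = 0.55%/month): €2,787,680.00 × ((1 + 0.0055)^17 − 1) = €272,438.1386…
Penalties + interest = €1,108,102.8000 + €272,438.1386… = €1,380,540.94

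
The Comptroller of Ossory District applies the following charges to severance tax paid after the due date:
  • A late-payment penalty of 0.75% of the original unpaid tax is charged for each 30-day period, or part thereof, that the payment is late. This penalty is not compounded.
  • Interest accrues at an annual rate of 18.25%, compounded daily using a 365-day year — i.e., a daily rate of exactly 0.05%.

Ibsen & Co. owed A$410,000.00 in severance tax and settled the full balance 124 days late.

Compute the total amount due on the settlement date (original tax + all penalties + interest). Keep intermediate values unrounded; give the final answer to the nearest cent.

A$451,592.80

Penalty periods: ⌈124/30⌉ = 5; penalty = 5 × 0.75% × A$410,000.00 = A$15,375.00
Interest: A$410,000.00 × ((1 + 0.0005)^124 − 1) = A$410,000.00 × 0.06394586… = A$26,217.8022…
Total = A$410,000.00 + A$15,375.0000 + A$26,217.8022… = A$451,592.80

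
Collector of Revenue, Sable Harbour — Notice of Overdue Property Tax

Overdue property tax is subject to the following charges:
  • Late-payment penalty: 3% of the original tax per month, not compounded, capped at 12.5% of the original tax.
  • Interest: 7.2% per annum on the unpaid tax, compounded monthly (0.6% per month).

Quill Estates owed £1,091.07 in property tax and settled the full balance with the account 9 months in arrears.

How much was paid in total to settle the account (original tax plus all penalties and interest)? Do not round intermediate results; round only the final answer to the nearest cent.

£1,287.81

Penalty (uncapped): 9 × 3% × £1,091.07 = £294.59…; cap = 12.5% × £1,091.07 = £136.38… → penalty = £136.38…
Interest: £1,091.07 × ((1 + 0.006)^9 − 1) = £1,091.07 × 0.0553143… = £60.3518…
Total = £1,091.07 + £136.3838… + £60.3518… = £1,287.81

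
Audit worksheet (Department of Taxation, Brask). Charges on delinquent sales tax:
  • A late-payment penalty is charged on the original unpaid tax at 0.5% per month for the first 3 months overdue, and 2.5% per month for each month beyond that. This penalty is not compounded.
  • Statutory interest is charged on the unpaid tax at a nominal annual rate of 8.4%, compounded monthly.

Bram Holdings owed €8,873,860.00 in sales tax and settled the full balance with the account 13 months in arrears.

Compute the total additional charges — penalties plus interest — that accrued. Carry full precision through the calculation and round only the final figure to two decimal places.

Penalty, months 1–3: 3 × 0.5% × €8,873,860.00 = €133,107.90
Penalty, months 4–13: 10 × 2.5% × €8,873,860.00 = €2,218,465.00
Interest (8.4%/yr ÷ 12 = 0.7%/month): €8,873,860.00 × ((1 + 0.007)^13 − 1) = €842,323.0885…
Penalties + interest = €2,351,572.9000 + €842,323.0885… = €3,193,895.99

€3,193,895.99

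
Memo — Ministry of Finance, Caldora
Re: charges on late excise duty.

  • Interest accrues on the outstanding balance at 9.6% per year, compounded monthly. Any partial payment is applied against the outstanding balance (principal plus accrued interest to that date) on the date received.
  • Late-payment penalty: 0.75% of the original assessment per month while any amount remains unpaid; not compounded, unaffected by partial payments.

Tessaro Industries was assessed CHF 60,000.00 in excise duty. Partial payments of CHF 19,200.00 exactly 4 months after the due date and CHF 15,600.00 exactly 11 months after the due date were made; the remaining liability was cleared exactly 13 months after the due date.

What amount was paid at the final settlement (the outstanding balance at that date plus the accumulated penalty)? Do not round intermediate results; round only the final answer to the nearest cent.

CHF 35,920.41

Monthly rate = 9.6% ÷ 12 = 0.8%
Balance at month 4: CHF 60,000.0000 × (1 + 0.008)^4 = CHF 61,943.1631…
After CHF 19,200.00 payment: CHF 61,943.1631… − CHF 19,200.00 = CHF 42,743.1631…
Balance at month 11: CHF 42,743.1631… × (1 + 0.008)^7 = CHF 45,194.9992…
After CHF 15,600.00 payment: CHF 45,194.9992… − CHF 15,600.00 = CHF 29,594.9992…
Balance at month 13: CHF 29,594.9992… × (1 + 0.008)^2 = CHF 30,070.4133…
Penalty: 13 × 0.75% × CHF 60,000.00 = CHF 5,850.00
Final settlement = outstanding balance + penalty = CHF 30,070.4133… + CHF 5,850.00 = CHF 35,920.41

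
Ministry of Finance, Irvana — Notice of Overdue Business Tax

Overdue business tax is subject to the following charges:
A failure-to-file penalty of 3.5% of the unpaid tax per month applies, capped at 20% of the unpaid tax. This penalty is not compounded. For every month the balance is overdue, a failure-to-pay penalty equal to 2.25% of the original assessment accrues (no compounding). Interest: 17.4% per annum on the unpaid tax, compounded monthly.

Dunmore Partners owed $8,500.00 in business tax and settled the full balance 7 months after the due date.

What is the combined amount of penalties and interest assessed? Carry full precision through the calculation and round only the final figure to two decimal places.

$3,939.95

Failure-to-file: 7 × 3.5% × $8,500.00 = $2,082.50, capped at 20% × $8,500.00 = $1,700.00
Failure-to-pay penalty = 2.25% × $8,500.00 × 7 mo = $1,338.75
Interest (17.4%/yr ÷ 12 = 1.45%/month): $8,500.00 × ((1 + 0.0145)^7 − 1) = $901.1999…
Penalties + interest = $3,038.7500 + $901.1999… = $3,939.95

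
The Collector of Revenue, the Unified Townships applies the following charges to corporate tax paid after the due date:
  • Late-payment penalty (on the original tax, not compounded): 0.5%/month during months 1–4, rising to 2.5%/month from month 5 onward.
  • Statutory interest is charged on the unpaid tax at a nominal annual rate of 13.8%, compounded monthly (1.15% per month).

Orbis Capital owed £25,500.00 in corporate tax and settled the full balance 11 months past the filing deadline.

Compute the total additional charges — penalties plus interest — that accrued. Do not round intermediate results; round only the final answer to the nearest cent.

£8,390.28

Penalty, months 1–4: 4 × 0.5% × £25,500.00 = £510.00
Penalty, months 5–11: 7 × 2.5% × £25,500.00 = £4,462.50
Interest: £25,500.00 × ((1 + 0.0115)^11 − 1) = £25,500.00 × 0.1340306… = £3,417.7793…
Penalties + interest = £4,972.5000 + £3,417.7793… = £8,390.28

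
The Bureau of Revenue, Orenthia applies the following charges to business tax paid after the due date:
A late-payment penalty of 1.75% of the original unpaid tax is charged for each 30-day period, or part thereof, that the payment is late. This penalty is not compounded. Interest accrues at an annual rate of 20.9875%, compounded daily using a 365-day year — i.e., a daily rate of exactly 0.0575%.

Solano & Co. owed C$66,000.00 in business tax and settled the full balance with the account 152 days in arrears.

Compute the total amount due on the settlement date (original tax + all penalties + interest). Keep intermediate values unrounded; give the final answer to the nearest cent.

C$78,956.18

Penalty periods: ⌈152/30⌉ = 6; penalty = 6 × 1.75% × C$66,000.00 = C$6,930.00
Interest: C$66,000.00 × ((1 + 0.000575)^152 − 1) = C$66,000.00 × 0.09130571… = C$6,026.1771…
Total = C$66,000.00 + C$6,930.0000 + C$6,026.1771… = C$78,956.18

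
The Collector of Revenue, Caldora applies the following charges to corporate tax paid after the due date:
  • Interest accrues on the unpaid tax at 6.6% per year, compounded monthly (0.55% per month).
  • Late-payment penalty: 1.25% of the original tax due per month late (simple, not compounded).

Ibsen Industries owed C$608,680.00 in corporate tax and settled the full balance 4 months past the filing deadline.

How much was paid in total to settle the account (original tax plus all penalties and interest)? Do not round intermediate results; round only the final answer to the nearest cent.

Late-payment penalty: 4 × 1.25% × C$608,680.00 = C$30,434.00
Interest: C$608,680.00 × ((1 + 0.0055)^4 − 1) = C$608,680.00 × 0.0221822… = C$13,501.8411…
Total = C$608,680.00 + C$30,434.0000 + C$13,501.8411… = C$652,615.84

C$652,615.84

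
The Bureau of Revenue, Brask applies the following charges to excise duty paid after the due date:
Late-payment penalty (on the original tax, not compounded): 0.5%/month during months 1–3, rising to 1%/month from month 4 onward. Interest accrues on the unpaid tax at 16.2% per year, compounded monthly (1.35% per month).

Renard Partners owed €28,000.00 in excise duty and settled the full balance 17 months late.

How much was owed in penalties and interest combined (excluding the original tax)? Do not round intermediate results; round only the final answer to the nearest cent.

€11,509.15

Penalty, months 1–3: 3 × 0.5% × €28,000.00 = €420.00
Penalty, months 4–17: 14 × 1% × €28,000.00 = €3,920.00
Interest: €28,000.00 × ((1 + 0.0135)^17 − 1) = €28,000.00 × 0.2560410… = €7,169.1468…
Penalties + interest = €4,340.0000 + €7,169.1468… = €11,509.15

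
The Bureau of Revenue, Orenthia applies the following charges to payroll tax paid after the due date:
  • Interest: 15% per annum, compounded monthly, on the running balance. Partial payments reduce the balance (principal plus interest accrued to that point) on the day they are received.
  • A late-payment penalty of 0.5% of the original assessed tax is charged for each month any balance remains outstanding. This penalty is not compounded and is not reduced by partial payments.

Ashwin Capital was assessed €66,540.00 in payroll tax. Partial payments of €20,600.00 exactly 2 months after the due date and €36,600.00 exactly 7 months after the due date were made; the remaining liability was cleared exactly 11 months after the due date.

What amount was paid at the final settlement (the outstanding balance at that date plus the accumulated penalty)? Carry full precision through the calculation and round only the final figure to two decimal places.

€18,441.35

Monthly rate = 15% ÷ 12 = 1.25%
Balance at month 2: €66,540.0000 × (1 + 0.0125)^2 = €68,213.8969…
After €20,600.00 payment: €68,213.8969… − €20,600.00 = €47,613.8969…
Balance at month 7: €47,613.8969… × (1 + 0.0125)^5 = €50,665.0979…
After €36,600.00 payment: €50,665.0979… − €36,600.00 = €14,065.0979…
Balance at month 11: €14,065.0979… × (1 + 0.0125)^4 = €14,781.6491…
Penalty: 11 × 0.5% × €66,540.00 = €3,659.70
Final settlement = outstanding balance + penalty = €14,781.6491… + €3,659.70 = €18,441.35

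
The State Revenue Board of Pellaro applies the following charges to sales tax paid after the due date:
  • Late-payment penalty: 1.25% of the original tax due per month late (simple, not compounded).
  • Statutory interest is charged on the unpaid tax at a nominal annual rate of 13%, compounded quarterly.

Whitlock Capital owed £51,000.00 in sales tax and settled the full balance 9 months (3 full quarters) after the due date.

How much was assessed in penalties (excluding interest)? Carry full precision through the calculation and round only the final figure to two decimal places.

£5,737.50

Late-payment penalty: 9 × 1.25% × £51,000.00 = £5,737.50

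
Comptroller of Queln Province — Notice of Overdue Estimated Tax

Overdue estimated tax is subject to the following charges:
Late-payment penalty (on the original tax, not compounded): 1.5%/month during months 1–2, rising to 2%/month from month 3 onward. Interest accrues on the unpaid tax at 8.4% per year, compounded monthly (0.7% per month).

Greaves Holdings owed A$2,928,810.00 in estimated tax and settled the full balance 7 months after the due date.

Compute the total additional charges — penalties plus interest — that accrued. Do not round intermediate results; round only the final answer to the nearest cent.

A$527,306.14

Penalty, months 1–2: 2 × 1.5% × A$2,928,810.00 = A$87,864.30
Penalty, months 3–7: 5 × 2% × A$2,928,810.00 = A$292,881.00
Interest: A$2,928,810.00 × ((1 + 0.007)^7 − 1) = A$2,928,810.00 × 0.0500411… = A$146,560.8430…
Penalties + interest = A$380,745.3000 + A$146,560.8430… = A$527,306.14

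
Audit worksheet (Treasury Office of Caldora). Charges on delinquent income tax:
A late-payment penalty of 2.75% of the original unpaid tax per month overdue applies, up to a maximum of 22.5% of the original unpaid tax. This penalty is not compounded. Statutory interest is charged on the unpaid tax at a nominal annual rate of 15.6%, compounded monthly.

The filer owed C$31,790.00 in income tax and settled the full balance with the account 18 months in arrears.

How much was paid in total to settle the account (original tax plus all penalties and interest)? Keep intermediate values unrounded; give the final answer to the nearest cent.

C$47,263.48

Penalty (uncapped): 18 × 2.75% × C$31,790.00 = C$15,736.05; cap = 22.5% × C$31,790.00 = C$7,152.75 → penalty = C$7,152.75
Interest (15.6%/yr ÷ 12 = 1.3%/month): C$31,790.00 × ((1 + 0.013)^18 − 1) = C$8,320.7280…
Total = C$31,790.00 + C$7,152.7500 + C$8,320.7280… = C$47,263.48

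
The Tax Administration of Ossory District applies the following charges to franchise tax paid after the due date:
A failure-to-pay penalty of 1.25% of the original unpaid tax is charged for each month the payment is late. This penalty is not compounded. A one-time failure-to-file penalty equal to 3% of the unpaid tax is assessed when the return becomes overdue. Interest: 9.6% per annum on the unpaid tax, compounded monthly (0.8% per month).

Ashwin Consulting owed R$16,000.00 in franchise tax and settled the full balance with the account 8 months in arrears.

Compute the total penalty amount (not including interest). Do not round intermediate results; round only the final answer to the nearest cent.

Failure-to-file penalty: 3% × R$16,000.00 = R$480.00
Failure-to-pay penalty = 1.25% × R$16,000.00 × 8 mo = R$1,600.00
Total penalty = R$480.00 + R$1,600.00 = R$2,080.00

R$2,080.00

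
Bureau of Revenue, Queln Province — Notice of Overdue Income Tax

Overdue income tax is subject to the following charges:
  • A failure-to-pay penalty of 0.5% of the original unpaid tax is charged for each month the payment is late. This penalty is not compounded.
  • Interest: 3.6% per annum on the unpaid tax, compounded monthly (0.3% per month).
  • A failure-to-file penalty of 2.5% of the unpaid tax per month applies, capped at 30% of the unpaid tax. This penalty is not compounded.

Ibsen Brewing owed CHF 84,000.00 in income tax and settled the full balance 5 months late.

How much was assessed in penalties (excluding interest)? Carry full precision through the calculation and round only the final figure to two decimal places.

Failure-to-file: 5 × 2.5% × CHF 84,000.00 = CHF 10,500.00 (under the 30% cap)
Failure-to-pay penalty: 5 × 0.5% × CHF 84,000.00 = CHF 2,100.00
Total penalty = CHF 10,500.00 + CHF 2,100.00 = CHF 12,600.00

CHF 12,600.00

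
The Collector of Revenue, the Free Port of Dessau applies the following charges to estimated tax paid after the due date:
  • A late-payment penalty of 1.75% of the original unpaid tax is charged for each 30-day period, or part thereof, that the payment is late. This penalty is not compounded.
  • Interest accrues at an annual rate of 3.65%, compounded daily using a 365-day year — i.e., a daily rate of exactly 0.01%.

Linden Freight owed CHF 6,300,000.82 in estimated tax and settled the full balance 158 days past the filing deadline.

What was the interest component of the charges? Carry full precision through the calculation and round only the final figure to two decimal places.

CHF 100,325.48

Interest: CHF 6,300,000.82 × ((1 + 0.0001)^158 − 1) = CHF 6,300,000.82 × 0.01592468… = CHF 100,325.4811…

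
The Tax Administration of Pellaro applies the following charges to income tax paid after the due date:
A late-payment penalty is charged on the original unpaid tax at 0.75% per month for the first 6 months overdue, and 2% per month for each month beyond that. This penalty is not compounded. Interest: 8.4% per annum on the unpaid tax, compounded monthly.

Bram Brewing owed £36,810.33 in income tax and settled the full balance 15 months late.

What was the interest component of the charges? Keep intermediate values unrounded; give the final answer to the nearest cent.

Interest (8.4%/yr ÷ 12 = 0.7%/month): £36,810.33 × ((1 + 0.007)^15 − 1) = £4,060.3411…

£4,060.34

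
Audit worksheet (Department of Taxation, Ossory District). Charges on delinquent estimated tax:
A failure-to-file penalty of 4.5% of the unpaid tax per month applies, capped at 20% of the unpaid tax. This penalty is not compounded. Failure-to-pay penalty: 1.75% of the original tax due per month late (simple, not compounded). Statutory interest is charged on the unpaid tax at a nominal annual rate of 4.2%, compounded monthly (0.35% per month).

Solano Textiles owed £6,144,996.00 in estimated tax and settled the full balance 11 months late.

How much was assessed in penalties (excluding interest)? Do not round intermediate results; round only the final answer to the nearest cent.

£2,411,910.93

Failure-to-file: 11 × 4.5% × £6,144,996.00 = £3,041,773.02, capped at 20% × £6,144,996.00 = £1,228,999.20
Failure-to-pay penalty: 11 × 1.75% × £6,144,996.00 = £1,182,911.73
Total penalty = £1,228,999.20 + £1,182,911.73 = £2,411,910.93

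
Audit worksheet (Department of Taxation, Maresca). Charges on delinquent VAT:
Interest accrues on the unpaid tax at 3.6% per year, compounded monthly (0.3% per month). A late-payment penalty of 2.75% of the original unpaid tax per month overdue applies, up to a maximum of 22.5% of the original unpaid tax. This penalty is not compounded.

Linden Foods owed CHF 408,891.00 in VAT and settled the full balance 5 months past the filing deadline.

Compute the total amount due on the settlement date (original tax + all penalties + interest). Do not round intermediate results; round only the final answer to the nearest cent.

CHF 471,283.79

Penalty: 5 × 2.75% × CHF 408,891.00 = CHF 56,222.51… (below the 22.5% cap of CHF 92,000.48…)
Interest: CHF 408,891.00 × ((1 + 0.003)^5 − 1) = CHF 408,891.00 × 0.0150903… = CHF 6,170.2758…
Total = CHF 408,891.00 + CHF 56,222.5125 + CHF 6,170.2758… = CHF 471,283.79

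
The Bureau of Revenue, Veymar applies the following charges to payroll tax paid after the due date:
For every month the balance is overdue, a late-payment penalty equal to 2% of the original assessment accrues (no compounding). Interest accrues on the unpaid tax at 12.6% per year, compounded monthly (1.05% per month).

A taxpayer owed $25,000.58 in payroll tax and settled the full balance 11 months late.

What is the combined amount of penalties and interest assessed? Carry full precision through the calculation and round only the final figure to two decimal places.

Late-payment penalty: 11 × 2% × $25,000.58 = $5,500.13…
Interest: $25,000.58 × ((1 + 0.0105)^11 − 1) = $25,000.58 × 0.1217588… = $3,044.0413…
Penalties + interest = $5,500.1276 + $3,044.0413… = $8,544.17

$8,544.17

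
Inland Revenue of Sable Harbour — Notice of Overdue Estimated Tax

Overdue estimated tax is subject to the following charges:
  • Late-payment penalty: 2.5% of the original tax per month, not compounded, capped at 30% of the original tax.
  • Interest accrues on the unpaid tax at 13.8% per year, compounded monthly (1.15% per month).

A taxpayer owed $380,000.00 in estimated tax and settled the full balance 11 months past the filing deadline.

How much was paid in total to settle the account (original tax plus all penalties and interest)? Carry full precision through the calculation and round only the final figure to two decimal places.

$535,431.61

Penalty: 11 × 2.5% × $380,000.00 = $104,500.00 (below the 30% cap of $114,000.00)
Interest: $380,000.00 × ((1 + 0.0115)^11 − 1) = $380,000.00 × 0.1340306… = $50,931.6128…
Total = $380,000.00 + $104,500.0000 + $50,931.6128… = $535,431.61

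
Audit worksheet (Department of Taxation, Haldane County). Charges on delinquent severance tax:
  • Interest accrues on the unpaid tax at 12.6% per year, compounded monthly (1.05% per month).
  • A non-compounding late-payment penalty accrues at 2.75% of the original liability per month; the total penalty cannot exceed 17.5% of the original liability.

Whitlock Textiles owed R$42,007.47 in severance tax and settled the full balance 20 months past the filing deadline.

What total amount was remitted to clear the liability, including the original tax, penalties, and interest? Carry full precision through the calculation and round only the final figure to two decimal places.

R$59,118.29

Penalty (uncapped): 20 × 2.75% × R$42,007.47 = R$23,104.11…; cap = 17.5% × R$42,007.47 = R$7,351.31… → penalty = R$7,351.31…
Interest: R$42,007.47 × ((1 + 0.0105)^20 − 1) = R$42,007.47 × 0.2323281… = R$9,759.5163…
Total = R$42,007.47 + R$7,351.3073… + R$9,759.5163… = R$59,118.29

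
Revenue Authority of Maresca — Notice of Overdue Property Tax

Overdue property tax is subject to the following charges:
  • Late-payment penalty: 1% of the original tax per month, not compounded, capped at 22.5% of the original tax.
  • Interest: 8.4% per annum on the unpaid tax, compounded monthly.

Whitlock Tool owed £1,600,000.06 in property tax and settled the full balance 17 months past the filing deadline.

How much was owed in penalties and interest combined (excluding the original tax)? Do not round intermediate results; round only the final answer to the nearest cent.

£473,444.91

Penalty: 17 × 1% × £1,600,000.06 = £272,000.01… (below the 22.5% cap of £360,000.01…)
Interest (8.4%/yr ÷ 12 = 0.7%/month): £1,600,000.06 × ((1 + 0.007)^17 − 1) = £201,444.9033…
Penalties + interest = £272,000.0102 + £201,444.9033… = £473,444.91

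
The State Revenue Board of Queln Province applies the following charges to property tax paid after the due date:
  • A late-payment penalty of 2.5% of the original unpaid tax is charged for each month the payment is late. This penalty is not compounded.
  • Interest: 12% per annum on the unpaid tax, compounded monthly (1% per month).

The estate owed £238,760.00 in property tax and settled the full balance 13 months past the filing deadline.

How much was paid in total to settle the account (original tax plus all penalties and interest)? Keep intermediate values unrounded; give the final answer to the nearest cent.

Late-payment penalty: 13 × 2.5% × £238,760.00 = £77,597.00
Interest: £238,760.00 × ((1 + 0.01)^13 − 1) = £238,760.00 × 0.1380933… = £32,971.1516…
Total = £238,760.00 + £77,597.0000 + £32,971.1516… = £349,328.15

£349,328.15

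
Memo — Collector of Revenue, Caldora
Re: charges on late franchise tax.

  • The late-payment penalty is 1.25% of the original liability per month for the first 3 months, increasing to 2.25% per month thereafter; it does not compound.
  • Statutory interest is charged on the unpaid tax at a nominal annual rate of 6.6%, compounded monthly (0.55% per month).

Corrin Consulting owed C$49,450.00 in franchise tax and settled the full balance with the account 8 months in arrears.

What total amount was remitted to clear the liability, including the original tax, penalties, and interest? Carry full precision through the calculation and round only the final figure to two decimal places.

Penalty, months 1–3: 3 × 1.25% × C$49,450.00 = C$1,854.38…
Penalty, months 4–8: 5 × 2.25% × C$49,450.00 = C$5,563.13…
Interest: C$49,450.00 × ((1 + 0.0055)^8 − 1) = C$49,450.00 × 0.0448564… = C$2,218.1481…
Total = C$49,450.00 + C$7,417.5000 + C$2,218.1481… = C$59,085.65

C$59,085.65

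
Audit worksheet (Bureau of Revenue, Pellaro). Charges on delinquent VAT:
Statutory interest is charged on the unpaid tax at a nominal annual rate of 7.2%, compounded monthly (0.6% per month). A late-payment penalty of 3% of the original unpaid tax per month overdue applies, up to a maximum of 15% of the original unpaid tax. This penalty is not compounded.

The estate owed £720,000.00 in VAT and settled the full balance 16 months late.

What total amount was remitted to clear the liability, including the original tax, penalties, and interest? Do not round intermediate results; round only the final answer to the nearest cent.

£900,319.21

Penalty (uncapped): 16 × 3% × £720,000.00 = £345,600.00; cap = 15% × £720,000.00 = £108,000.00 → penalty = £108,000.00
Interest: £720,000.00 × ((1 + 0.006)^16 − 1) = £720,000.00 × 0.1004434… = £72,319.2142…
Total = £720,000.00 + £108,000.0000 + £72,319.2142… = £900,319.21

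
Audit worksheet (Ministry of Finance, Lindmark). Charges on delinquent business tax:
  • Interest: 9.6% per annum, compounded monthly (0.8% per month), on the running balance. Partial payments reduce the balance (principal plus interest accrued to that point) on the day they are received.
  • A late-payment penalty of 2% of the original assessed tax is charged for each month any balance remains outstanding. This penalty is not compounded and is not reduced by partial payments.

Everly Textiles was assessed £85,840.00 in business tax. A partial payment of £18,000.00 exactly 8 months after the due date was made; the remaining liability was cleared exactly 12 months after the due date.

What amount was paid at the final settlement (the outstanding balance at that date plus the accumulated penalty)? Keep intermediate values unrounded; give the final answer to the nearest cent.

£96,471.72

Balance at month 8: £85,840.0000 × (1 + 0.008)^8 = £91,490.0713…
After £18,000.00 payment: £91,490.0713… − £18,000.00 = £73,490.0713…
Balance at month 12: £73,490.0713… × (1 + 0.008)^4 = £75,870.1245…
Penalty: 12 × 2% × £85,840.00 = £20,601.60
Final settlement = outstanding balance + penalty = £75,870.1245… + £20,601.60 = £96,471.72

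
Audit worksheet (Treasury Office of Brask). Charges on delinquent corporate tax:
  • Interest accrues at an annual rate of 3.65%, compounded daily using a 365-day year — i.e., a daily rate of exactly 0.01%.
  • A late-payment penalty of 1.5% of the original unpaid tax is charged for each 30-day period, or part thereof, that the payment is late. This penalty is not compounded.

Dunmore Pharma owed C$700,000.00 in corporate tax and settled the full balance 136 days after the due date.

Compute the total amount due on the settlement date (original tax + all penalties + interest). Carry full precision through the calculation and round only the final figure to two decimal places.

C$762,084.55

Penalty periods: ⌈136/30⌉ = 5; penalty = 5 × 1.5% × C$700,000.00 = C$52,500.00
Interest: C$700,000.00 × ((1 + 0.0001)^136 − 1) = C$700,000.00 × 0.01369221… = C$9,584.5480…
Total = C$700,000.00 + C$52,500.0000 + C$9,584.5480… = C$762,084.55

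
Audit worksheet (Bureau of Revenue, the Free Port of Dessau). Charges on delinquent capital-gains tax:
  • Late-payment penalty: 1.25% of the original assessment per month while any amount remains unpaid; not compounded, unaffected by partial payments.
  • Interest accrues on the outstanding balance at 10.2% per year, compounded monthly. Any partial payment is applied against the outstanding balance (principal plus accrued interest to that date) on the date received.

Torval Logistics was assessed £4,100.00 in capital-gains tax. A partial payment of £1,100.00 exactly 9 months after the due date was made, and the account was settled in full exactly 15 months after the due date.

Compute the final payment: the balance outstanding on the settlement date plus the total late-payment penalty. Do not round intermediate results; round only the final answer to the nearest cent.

Monthly rate = 10.2% ÷ 12 = 0.85%
Balance at month 9: £4,100.0000 × (1 + 0.0085)^9 = £4,424.5283…
After £1,100.00 payment: £4,424.5283… − £1,100.00 = £3,324.5283…
Balance at month 15: £3,324.5283… × (1 + 0.0085)^6 = £3,497.7233…
Penalty: 15 × 1.25% × £4,100.00 = £768.75
Final settlement = outstanding balance + penalty = £3,497.7233… + £768.75 = £4,266.47

£4,266.47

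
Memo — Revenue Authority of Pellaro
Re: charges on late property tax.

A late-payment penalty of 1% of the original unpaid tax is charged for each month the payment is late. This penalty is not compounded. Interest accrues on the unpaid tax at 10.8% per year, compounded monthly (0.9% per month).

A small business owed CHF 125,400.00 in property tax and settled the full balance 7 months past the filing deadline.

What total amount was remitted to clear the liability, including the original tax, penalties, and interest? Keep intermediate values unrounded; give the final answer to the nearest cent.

CHF 142,294.73

Late-payment penalty: 7 × 1% × CHF 125,400.00 = CHF 8,778.00
Interest: CHF 125,400.00 × ((1 + 0.009)^7 − 1) = CHF 125,400.00 × 0.0647267… = CHF 8,116.7339…
Total = CHF 125,400.00 + CHF 8,778.0000 + CHF 8,116.7339… = CHF 142,294.73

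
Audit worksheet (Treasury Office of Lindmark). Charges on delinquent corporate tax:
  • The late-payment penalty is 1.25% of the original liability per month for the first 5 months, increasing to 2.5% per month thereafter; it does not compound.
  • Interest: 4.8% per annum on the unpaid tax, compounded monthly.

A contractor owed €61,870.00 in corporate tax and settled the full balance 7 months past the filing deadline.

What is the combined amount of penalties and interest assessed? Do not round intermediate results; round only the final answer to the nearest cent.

€8,713.66

Penalty, months 1–5: 5 × 1.25% × €61,870.00 = €3,866.88…
Penalty, months 6–7: 2 × 2.5% × €61,870.00 = €3,093.50
Interest (4.8%/yr ÷ 12 = 0.4%/month): €61,870.00 × ((1 + 0.004)^7 − 1) = €1,753.2875…
Penalties + interest = €6,960.3750 + €1,753.2875… = €8,713.66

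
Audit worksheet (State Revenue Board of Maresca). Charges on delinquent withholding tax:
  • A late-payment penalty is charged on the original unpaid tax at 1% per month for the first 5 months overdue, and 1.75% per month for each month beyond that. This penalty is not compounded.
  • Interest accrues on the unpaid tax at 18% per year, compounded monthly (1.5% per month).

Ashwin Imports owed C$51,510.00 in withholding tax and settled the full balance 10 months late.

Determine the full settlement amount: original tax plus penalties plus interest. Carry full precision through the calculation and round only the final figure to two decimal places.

C$66,862.08

Penalty, months 1–5: 5 × 1% × C$51,510.00 = C$2,575.50
Penalty, months 6–10: 5 × 1.75% × C$51,510.00 = C$4,507.13…
Interest: C$51,510.00 × ((1 + 0.015)^10 − 1) = C$51,510.00 × 0.1605408… = C$8,269.4579…
Total = C$51,510.00 + C$7,082.6250 + C$8,269.4579… = C$66,862.08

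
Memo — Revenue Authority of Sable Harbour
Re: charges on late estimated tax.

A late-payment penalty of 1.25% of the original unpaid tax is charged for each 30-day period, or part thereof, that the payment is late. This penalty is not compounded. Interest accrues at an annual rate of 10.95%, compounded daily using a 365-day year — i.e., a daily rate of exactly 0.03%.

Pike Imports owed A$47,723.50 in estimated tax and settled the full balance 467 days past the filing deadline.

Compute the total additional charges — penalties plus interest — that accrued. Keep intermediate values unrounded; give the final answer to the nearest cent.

A$16,720.63

Penalty periods: ⌈467/30⌉ = 16; penalty = 16 × 1.25% × A$47,723.50 = A$9,544.70
Interest: A$47,723.50 × ((1 + 0.0003)^467 − 1) = A$47,723.50 × 0.15036466… = A$7,175.9279…
Penalties + interest = A$9,544.7000 + A$7,175.9279… = A$16,720.63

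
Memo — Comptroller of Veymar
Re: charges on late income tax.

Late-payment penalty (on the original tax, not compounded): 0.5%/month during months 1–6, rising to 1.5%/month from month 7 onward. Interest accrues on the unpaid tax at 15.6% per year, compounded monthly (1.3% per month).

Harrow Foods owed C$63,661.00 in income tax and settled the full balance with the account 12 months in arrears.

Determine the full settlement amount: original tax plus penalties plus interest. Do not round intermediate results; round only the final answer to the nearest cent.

C$81,973.20

Penalty, months 1–6: 6 × 0.5% × C$63,661.00 = C$1,909.83
Penalty, months 7–12: 6 × 1.5% × C$63,661.00 = C$5,729.49
Interest: C$63,661.00 × ((1 + 0.013)^12 − 1) = C$63,661.00 × 0.1676518… = C$10,672.8797…
Total = C$63,661.00 + C$7,639.3200 + C$10,672.8797… = C$81,973.20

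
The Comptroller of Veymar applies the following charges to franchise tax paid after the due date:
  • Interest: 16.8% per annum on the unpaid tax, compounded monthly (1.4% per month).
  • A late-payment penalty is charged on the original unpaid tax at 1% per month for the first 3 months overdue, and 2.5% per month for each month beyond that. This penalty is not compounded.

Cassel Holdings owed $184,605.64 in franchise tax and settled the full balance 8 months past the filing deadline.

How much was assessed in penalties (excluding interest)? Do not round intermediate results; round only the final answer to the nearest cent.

Penalty, months 1–3: 3 × 1% × $184,605.64 = $5,538.17…
Penalty, months 4–8: 5 × 2.5% × $184,605.64 = $23,075.71…
Total penalty = $5,538.17… + $23,075.71… = $28,613.87

$28,613.87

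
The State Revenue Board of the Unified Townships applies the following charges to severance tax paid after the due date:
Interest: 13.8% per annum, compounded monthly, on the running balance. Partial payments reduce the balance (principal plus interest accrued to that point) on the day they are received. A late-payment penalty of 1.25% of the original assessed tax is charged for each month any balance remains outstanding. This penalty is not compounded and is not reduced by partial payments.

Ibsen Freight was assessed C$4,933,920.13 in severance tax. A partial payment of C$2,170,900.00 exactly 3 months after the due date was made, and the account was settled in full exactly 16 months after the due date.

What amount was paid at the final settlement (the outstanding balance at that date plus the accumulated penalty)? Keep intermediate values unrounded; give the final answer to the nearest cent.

Monthly rate = 13.8% ÷ 12 = 1.15%
Balance at month 3: C$4,933,920.1300 × (1 + 0.0115)^3 = C$5,106,105.4112…
After C$2,170,900.00 payment: C$5,106,105.4112… − C$2,170,900.00 = C$2,935,205.4112…
Balance at month 16: C$2,935,205.4112… × (1 + 0.0115)^13 = C$3,405,610.9361…
Penalty: 16 × 1.25% × C$4,933,920.13 = C$986,784.03…
Final settlement = outstanding balance + penalty = C$3,405,610.9361… + C$986,784.03… = C$4,392,394.96

C$4,392,394.96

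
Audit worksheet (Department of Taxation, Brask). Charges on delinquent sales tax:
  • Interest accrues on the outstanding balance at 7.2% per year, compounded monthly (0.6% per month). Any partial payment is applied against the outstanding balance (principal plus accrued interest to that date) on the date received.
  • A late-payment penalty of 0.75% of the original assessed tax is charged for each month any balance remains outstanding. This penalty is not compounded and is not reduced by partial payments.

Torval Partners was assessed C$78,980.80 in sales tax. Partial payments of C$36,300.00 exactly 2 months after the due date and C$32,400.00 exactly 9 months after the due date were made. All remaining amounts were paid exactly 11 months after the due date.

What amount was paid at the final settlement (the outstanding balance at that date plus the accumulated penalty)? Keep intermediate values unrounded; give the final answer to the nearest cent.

C$19,770.80

Balance at month 2: C$78,980.8000 × (1 + 0.006)^2 = C$79,931.4129…
After C$36,300.00 payment: C$79,931.4129… − C$36,300.00 = C$43,631.4129…
Balance at month 9: C$43,631.4129… × (1 + 0.006)^7 = C$45,497.2494…
After C$32,400.00 payment: C$45,497.2494… − C$32,400.00 = C$13,097.2494…
Balance at month 11: C$13,097.2494… × (1 + 0.006)^2 = C$13,254.8879…
Penalty: 11 × 0.75% × C$78,980.80 = C$6,515.92…
Final settlement = outstanding balance + penalty = C$13,254.8879… + C$6,515.92… = C$19,770.80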